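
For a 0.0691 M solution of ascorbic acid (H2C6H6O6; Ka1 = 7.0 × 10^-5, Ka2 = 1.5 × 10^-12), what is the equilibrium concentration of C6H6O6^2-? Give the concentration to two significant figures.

First ionization gives [H+] ≈ [HC6H6O6-] = 2.20 × 10^-3 M.
Second step: Ka2 = [H+][C6H6O6^2-]/[HC6H6O6-] ≈ [C6H6O6^2-] (since [H+] ≈ [HC6H6O6-]).
So [C6H6O6^2-] ≈ Ka2.

1.5 × 10^-12 M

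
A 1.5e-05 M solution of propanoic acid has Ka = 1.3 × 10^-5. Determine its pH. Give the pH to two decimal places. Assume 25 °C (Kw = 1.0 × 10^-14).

CH3CH2COOH ⇌ CH3CH2COO- + H+
From the ICE table, Ka = [H+]²/(1.5e-05 − [H+]) = 1.3 × 10^-5.
The 5% rule fails; solving [H+]² + Ka·[H+] − Ka·C₀ = 0 exactly:
[H+] = [−1.3e-05 + √(1.3e-05² + 7.8e-10)]/2 = 8.90 × 10^-6 M
pH = −log(8.90 × 10^-6) = 5.05

pH = 5.05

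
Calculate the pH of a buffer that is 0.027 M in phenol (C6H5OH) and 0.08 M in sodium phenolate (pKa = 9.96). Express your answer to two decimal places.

pH = 10.43

pH = pKa + log([A⁻]/[HA]) = 9.96 + log(0.08/0.027)
pH = 9.96 + (+0.472) = 10.43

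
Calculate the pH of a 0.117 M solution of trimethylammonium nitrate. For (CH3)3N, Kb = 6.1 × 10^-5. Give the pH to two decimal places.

(CH3)3NH+ is the conjugate acid of the weak base (CH3)3N.
Ka = Kw/Kb = 1.0×10^-14 / 6.1 × 10^-5 = 1.64 × 10^-10
Ka = x²/(0.117 − x) = 1.64 × 10^-10
Assume x ≪ 0.117: x ≈ √(1.64 × 10^-10 × 0.117) = 4.38 × 10^-6 M
(x/C₀ = 0.0037% < 5%, so the approximation holds.)
pH = −log[H+] = −log(4.38 × 10^-6) = 5.36

pH = 5.36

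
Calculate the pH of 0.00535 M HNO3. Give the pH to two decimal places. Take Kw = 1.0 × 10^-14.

HNO3 is a strong acid and dissociates completely, so [H+] = 0.00535 M.
pH = -log(0.00535) = 2.27

pH = 2.27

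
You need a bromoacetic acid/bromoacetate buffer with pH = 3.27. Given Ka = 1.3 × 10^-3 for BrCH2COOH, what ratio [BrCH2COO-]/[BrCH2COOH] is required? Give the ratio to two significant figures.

pKa = -log(1.3 × 10^-3) = 2.886
pH = pKa + log(r) ⇒ log(r) = 3.27 − 2.886 = +0.384
r = [BrCH2COO-]/[BrCH2COOH] = 10^(+0.384) = 2.42

ratio = 2.4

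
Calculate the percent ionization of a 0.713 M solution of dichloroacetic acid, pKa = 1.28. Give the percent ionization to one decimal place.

Cl2CHCOOH ⇌ Cl2CHCOO- + H+; let x = [H+] at equilibrium.
Ka = 10^(−1.28) = 5.25 × 10^-2
Solve x² + 0.0525x − 0.0374 = 0 → x = 1.69 × 10^-1 M
% ionization = x/C₀ × 100% = 1.69 × 10^-1/0.713 × 100% = 23.7%

23.7%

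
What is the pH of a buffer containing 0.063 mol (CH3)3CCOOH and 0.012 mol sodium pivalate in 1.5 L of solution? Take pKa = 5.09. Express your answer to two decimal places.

Henderson–Hasselbalch: pH = pKa + log([(CH3)3CCOO-]/[(CH3)3CCOOH]) = 5.09 + log(0.012/0.063)
pH = 5.09 + (-0.720) = 4.37

pH = 4.37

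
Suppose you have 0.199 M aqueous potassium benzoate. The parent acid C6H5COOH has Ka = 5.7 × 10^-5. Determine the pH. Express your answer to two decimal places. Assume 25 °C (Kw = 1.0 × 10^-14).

C6H5COO- is the conjugate base of the weak acid C6H5COOH.
Kb = Kw/Ka = 1.0×10^-14 / 5.7 × 10^-5 = 1.75 × 10^-10
Kb = [OH-]²/(0.199 − [OH-]) = 1.75 × 10^-10
Assume [OH-] ≪ 0.199: [OH-] ≈ √(1.75 × 10^-10 × 0.199) = 5.90 × 10^-6 M
Check: 0.003% ionized — well under 5%, approximation valid.
pOH = 5.23, so pH = 14.00 − pOH = 8.77

pH = 8.77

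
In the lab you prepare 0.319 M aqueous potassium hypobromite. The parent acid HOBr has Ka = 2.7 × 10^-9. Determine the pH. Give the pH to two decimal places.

OBr- is the conjugate base of the weak acid HOBr.
Kb = Kw/Ka = 1.0×10^-14 / 2.7 × 10^-9 = 3.70 × 10^-6
Let x = [OH-] at equilibrium. Kb = x²/(0.319 − x).
Assume x ≪ 0.319: x ≈ √(3.70 × 10^-6 × 0.319) = 1.09 × 10^-3 M
pOH = −log(1.09 × 10^-3) = 2.96; pH = 14.00 − 2.96 = 11.04

pH = 11.04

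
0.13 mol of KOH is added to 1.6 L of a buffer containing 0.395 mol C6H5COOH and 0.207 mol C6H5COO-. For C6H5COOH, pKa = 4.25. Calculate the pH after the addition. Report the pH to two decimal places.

After neutralization: n(C6H5COOH) = 0.265 mol, n(C6H5COO-) = 0.337 mol.
Henderson–Hasselbalch with mole ratio 0.337/0.265: pH = 4.25 + (+0.104)

pH = 4.35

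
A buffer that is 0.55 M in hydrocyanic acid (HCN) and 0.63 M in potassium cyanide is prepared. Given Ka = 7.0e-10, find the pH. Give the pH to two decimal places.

pH = 9.21

pKa = −log(7.0 × 10^-10) = 9.155
Using pH = pKa + log([base]/[acid]) with [base]/[acid] = 0.63/0.55:
pH = 9.155 + (+0.059) = 9.21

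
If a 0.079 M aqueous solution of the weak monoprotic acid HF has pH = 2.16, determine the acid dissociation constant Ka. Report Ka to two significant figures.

Ka = 6.6 × 10^-4

[H+] = 10^(-2.16) = 6.92 × 10^-3 M
At equilibrium [HA] = 0.079 − 6.92 × 10^-3 = 7.21 × 10^-2 M
Ka = [H+][A-]/[HA] = (6.92 × 10^-3)² / 7.21 × 10^-2 = 6.6 × 10^-4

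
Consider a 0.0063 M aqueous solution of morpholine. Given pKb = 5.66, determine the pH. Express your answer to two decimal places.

pH = 10.07

C4H8ONH + H2O ⇌ C4H8ONH2+ + OH-
Kb = 10^(−5.66) = 2.19 × 10^-6
From the ICE table, Kb = [OH-]²/(0.0063 − [OH-]) = 2.19 × 10^-6.
Assume [OH-] ≪ 0.0063: [OH-] ≈ √(2.19 × 10^-6 × 0.0063) = 1.17 × 10^-4 M
([OH-]/C₀ = 1.9% < 5%, so the approximation holds.)
pOH = −log(1.17 × 10^-4) = 3.93; pH = 14.00 − 3.93 = 10.07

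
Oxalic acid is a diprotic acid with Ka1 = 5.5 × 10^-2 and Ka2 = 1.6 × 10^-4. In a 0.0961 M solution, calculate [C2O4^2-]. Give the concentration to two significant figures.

First ionization gives [H+] ≈ [HC2O4-] = 5.02 × 10^-2 M.
Second step: Ka2 = [H+][C2O4^2-]/[HC2O4-] ≈ [C2O4^2-] (since [H+] ≈ [HC2O4-]).
So [C2O4^2-] ≈ Ka2.

1.6 × 10^-4 M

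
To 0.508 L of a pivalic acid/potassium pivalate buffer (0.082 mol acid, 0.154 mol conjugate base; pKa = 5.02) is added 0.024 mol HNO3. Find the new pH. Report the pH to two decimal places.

pH = 5.11

After neutralization: n((CH3)3CCOOH) = 0.106 mol, n((CH3)3CCOO-) = 0.13 mol.
pH = pKa + log(n_(CH3)3CCOO-/n_(CH3)3CCOOH) = 5.02 + log(0.13/0.106) = 5.02 + (+0.089)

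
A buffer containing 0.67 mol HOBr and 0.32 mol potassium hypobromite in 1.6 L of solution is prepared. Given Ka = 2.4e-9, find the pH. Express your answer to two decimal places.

pH = 8.30

pKa = −log(2.4 × 10^-9) = 8.620
pH = pKa + log([A⁻]/[HA]) = 8.620 + log(0.32/0.67)
pH = 8.620 + (-0.321) = 8.30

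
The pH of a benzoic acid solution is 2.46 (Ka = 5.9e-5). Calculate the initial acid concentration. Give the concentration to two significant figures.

[H+] = 10^(-2.46) = 3.47 × 10^-3 M = x
Ka = x²/(C₀ − x) ⇒ C₀ = x + x²/Ka
C₀ = 3.47 × 10^-3 + (3.47 × 10^-3)²/(5.9 × 10^-5) = 2.08 × 10^-1 M

C₀ = 2.1 × 10^-1 M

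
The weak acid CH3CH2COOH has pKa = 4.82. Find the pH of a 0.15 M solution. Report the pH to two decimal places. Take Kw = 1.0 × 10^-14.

pH = 2.82

CH3CH2COOH ⇌ CH3CH2COO- + H+
Ka = 10^(−4.82) = 1.51 × 10^-5
From the ICE table, Ka = [H+]²/(0.15 − [H+]) = 1.51 × 10^-5.
Assume [H+] ≪ 0.15: [H+] ≈ √(1.51 × 10^-5 × 0.15) = 1.50 × 10^-3 M
Check: 1% ionized — well under 5%, approximation valid.
pH = −log[H+] = −log(1.50 × 10^-3) = 2.82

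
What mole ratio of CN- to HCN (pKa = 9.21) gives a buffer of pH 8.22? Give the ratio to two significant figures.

pH = pKa + log(r) ⇒ log(r) = 8.22 − 9.21 = -0.99
r = [CN-]/[HCN] = 10^(-0.99) = 0.102

ratio = 0.10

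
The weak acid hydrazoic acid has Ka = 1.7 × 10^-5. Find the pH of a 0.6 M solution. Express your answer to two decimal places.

HN3 ⇌ N3- + H+
From the ICE table, Ka = x²/(0.6 − x) = 1.7 × 10^-5.
Since Ka ≪ C₀, x ≈ √(Ka·C₀) = 3.19 × 10^-3 M.
pH = −log(3.19 × 10^-3) = 2.50

pH = 2.50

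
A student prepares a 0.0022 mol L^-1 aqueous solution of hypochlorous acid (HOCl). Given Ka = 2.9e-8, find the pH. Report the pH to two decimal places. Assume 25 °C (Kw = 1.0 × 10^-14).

pH = 5.10

HOCl ⇌ OCl- + H+
From the ICE table, Ka = [H+]²/(0.0022 − [H+]) = 2.9 × 10^-8.
Neglecting [H+] in the denominator: [H+] = √(2.9 × 10^-8 × 0.0022) = 7.99 × 10^-6 M
pH = −log[H+] = −log(7.99 × 10^-6) = 5.10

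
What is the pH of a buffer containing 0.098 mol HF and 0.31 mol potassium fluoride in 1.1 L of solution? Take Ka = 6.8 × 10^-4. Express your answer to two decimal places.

pKa = −log(6.8 × 10^-4) = 3.167
pH = pKa + log([A⁻]/[HA]) = 3.167 + log(0.31/0.098)
pH = 3.167 + (+0.500) = 3.67

pH = 3.67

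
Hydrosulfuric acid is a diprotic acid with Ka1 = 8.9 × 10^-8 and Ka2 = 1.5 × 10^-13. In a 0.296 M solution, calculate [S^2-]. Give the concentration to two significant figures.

First ionization gives [H+] ≈ [HS-] = 1.62 × 10^-4 M.
Second step: Ka2 = [H+][S^2-]/[HS-] ≈ [S^2-] (since [H+] ≈ [HS-]).
So [S^2-] ≈ Ka2.

1.5 × 10^-13 M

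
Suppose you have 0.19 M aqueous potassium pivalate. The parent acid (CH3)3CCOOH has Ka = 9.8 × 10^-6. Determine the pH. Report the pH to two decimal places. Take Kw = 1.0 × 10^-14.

(CH3)3CCOO- is the conjugate base of the weak acid (CH3)3CCOOH.
Kb = Kw/Ka = 1.0×10^-14 / 9.8 × 10^-6 = 1.02 × 10^-9
From the ICE table, Kb = x²/(0.19 − x) = 1.02 × 10^-9.
Assume x ≪ 0.19: x ≈ √(1.02 × 10^-9 × 0.19) = 1.39 × 10^-5 M
pOH = −log(1.39 × 10^-5) = 4.86; pH = 14.00 − 4.86 = 9.14

pH = 9.14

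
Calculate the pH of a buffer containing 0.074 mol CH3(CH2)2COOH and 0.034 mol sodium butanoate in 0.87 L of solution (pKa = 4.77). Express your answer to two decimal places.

pH = 4.43

Henderson–Hasselbalch: pH = pKa + log([CH3(CH2)2COO-]/[CH3(CH2)2COOH]) = 4.77 + log(0.034/0.074)
pH = 4.77 + (-0.338) = 4.43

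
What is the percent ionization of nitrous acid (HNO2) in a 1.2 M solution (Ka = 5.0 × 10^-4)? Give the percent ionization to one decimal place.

2.0%

HNO2 ⇌ NO2- + H+; let x = [H+] at equilibrium.
x ≈ √(Ka·C₀) = √(5.0 × 10^-4 × 1.2) = 2.45 × 10^-2 M
Fraction ionized = 2.45 × 10^-2 / 1.2 = 0.0204 → 2.0%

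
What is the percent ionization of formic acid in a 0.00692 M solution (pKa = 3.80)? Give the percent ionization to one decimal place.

14.0%

HCOOH ⇌ HCOO- + H+; let x = [H+] at equilibrium.
Ka = 10^(−3.80) = 1.58 × 10^-4
Ka = x²/(C₀ − x); solving the quadratic gives x = 9.70 × 10^-4 M.
% ionization = x/C₀ × 100% = 9.70 × 10^-4/0.00692 × 100% = 14.0%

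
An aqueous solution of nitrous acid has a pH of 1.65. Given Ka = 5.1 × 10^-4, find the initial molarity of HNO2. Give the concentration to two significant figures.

[H+] = 10^(-1.65) = 2.24 × 10^-2 M = x
Ka = x²/(C₀ − x) ⇒ C₀ = x + x²/Ka
C₀ = 2.24 × 10^-2 + (2.24 × 10^-2)²/(5.1 × 10^-4) = 1.01 M

C₀ = 1.0 M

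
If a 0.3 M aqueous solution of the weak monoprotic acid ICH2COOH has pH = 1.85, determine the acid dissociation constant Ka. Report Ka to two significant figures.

Ka = 7.0 × 10^-4

[H+] = 10^(-1.85) = 1.41 × 10^-2 M
At equilibrium [HA] = 0.3 − 1.41 × 10^-2 = 2.86 × 10^-1 M
Ka = [H+][A-]/[HA] = (1.41 × 10^-2)² / 2.86 × 10^-1 = 7.0 × 10^-4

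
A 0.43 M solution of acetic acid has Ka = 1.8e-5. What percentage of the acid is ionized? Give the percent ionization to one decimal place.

0.6%

CH3COOH ⇌ CH3COO- + H+; let x = [H+] at equilibrium.
x ≈ √(Ka·C₀) = √(1.8 × 10^-5 × 0.43) = 2.78 × 10^-3 M
Fraction ionized = 2.78 × 10^-3 / 0.43 = 0.0065 → 0.6%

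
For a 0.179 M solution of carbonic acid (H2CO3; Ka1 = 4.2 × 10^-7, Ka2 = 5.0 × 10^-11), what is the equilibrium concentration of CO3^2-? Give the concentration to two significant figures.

First ionization gives [H+] ≈ [HCO3-] = 2.74 × 10^-4 M.
Second step: Ka2 = [H+][CO3^2-]/[HCO3-] ≈ [CO3^2-] (since [H+] ≈ [HCO3-]).
So [CO3^2-] ≈ Ka2.

5.0 × 10^-11 M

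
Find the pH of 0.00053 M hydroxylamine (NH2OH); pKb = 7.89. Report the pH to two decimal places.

NH2OH + H2O ⇌ NH3OH+ + OH-
Kb = 10^(−7.89) = 1.29 × 10^-8
From the ICE table, Kb = x²/(0.00053 − x) = 1.29 × 10^-8.
Assume x ≪ 0.00053: x ≈ √(1.29 × 10^-8 × 0.00053) = 2.61 × 10^-6 M
pOH = 5.58, so pH = 14.00 − pOH = 8.42

pH = 8.42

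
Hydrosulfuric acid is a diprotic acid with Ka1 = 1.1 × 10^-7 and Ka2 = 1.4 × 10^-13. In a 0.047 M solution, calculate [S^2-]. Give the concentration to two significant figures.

First ionization gives [H+] ≈ [HS-] = 7.19 × 10^-5 M.
Second step: Ka2 = [H+][S^2-]/[HS-] ≈ [S^2-] (since [H+] ≈ [HS-]).
So [S^2-] ≈ Ka2.

1.4 × 10^-13 M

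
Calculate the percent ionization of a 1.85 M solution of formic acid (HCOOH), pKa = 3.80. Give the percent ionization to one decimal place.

0.9%

HCOOH ⇌ HCOO- + H+; let x = [H+] at equilibrium.
Ka = 10^(−3.80) = 1.58 × 10^-4
x ≈ √(Ka·C₀) = √(1.58 × 10^-4 × 1.85) = 1.71 × 10^-2 M
Fraction ionized = 1.71 × 10^-2 / 1.85 = 0.0092 → 0.9%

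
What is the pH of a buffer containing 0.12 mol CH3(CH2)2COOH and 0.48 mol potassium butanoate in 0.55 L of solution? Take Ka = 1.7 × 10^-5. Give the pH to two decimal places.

pH = 5.37

pKa = −log(1.7 × 10^-5) = 4.770
pH = pKa + log([A⁻]/[HA]) = 4.770 + log(0.48/0.12)
pH = 4.770 + (+0.602) = 5.37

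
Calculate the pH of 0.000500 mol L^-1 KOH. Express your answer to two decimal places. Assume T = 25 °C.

pH = 10.70

KOH is a strong base; [OH-] = 0.0005 M.
pOH = -log(0.0005) = 3.30
pH = 14.00 - 3.30 = 10.70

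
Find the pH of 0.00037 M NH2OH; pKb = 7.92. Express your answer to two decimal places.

pH = 8.32

NH2OH + H2O ⇌ NH3OH+ + OH-
Kb = 10^(−7.92) = 1.20 × 10^-8
Kb = [OH-]²/(0.00037 − [OH-]) = 1.20 × 10^-8
Assume [OH-] ≪ 0.00037: [OH-] ≈ √(1.20 × 10^-8 × 0.00037) = 2.11 × 10^-6 M
Check: 0.57% ionized — well under 5%, approximation valid.
pOH = −log(2.11 × 10^-6) = 5.68; pH = 14.00 − 5.68 = 8.32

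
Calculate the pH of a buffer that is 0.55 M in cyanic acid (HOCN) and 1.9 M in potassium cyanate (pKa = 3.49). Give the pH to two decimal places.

pH = 4.03

Henderson–Hasselbalch: pH = pKa + log([OCN-]/[HOCN]) = 3.49 + log(1.9/0.55)
pH = 3.49 + (+0.538) = 4.03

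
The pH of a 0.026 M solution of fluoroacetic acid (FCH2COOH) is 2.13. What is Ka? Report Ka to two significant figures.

Ka = 3.0 × 10^-3

[H+] = 10^(-2.13) = 7.41 × 10^-3 M
At equilibrium [HA] = 0.026 − 7.41 × 10^-3 = 1.86 × 10^-2 M
Ka = [H+][A-]/[HA] = (7.41 × 10^-3)² / 1.86 × 10^-2 = 3.0 × 10^-3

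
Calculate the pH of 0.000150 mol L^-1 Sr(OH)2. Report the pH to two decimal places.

Sr(OH)2 is a strong base (each formula unit releases 2 OH-); [OH-] = 0.0003 M.
pOH = -log(0.0003) = 3.52
pH = 14.00 - 3.52 = 10.48

pH = 10.48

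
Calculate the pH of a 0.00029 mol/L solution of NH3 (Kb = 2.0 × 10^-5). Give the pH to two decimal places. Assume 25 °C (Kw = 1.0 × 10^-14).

pH = 9.82

NH3 + H2O ⇌ NH4+ + OH-
From the ICE table, Kb = [OH-]²/(0.00029 − [OH-]) = 2.0 × 10^-5.
The 5% rule fails; solving [OH-]² + Kb·[OH-] − Kb·C₀ = 0 exactly:
[OH-] = (−Kb + √(Kb² + 4·Kb·C₀))/2 = 6.68 × 10^-5 M
pOH = 4.18, so pH = 14.00 − pOH = 9.82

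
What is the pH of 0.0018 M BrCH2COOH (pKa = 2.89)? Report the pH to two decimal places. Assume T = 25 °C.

BrCH2COOH ⇌ BrCH2COO- + H+
Ka = 10^(−2.89) = 1.29 × 10^-3
From the ICE table, Ka = [H+]²/(0.0018 − [H+]) = 1.29 × 10^-3.
[H+] is not negligible relative to C₀; solve [H+]² + 0.00129·[H+] − 2.32e-06 = 0.
[H+] = (−Ka + √(Ka² + 4·Ka·C₀))/2 = 1.01 × 10^-3 M
pH = −log[H+] = −log(1.01 × 10^-3) = 3.00

pH = 3.00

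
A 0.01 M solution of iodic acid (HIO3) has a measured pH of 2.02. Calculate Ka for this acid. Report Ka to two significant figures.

[H+] = 10^(-2.02) = 9.55 × 10^-3 M
At equilibrium [HA] = 0.01 − 9.55 × 10^-3 = 4.50 × 10^-4 M
Ka = [H+][A-]/[HA] = (9.55 × 10^-3)² / 4.50 × 10^-4 = 2.0 × 10^-1

Ka = 2.0 × 10^-1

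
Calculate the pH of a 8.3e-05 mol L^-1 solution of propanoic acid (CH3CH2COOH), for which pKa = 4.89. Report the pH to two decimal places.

pH = 4.57

CH3CH2COOH ⇌ CH3CH2COO- + H+
Ka = 10^(−4.89) = 1.29 × 10^-5
From the ICE table, Ka = x²/(8.3e-05 − x) = 1.29 × 10^-5.
The 5% rule fails; solving x² + Ka·x − Ka·C₀ = 0 exactly:
x = [−1.29e-05 + √(1.29e-05² + 4.28e-09)]/2 = 2.69 × 10^-5 M
pH = −log(2.69 × 10^-5) = 4.57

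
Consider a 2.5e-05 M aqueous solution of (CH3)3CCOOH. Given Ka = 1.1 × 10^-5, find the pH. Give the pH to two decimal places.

(CH3)3CCOOH ⇌ (CH3)3CCOO- + H+
Ka = x²/(2.5e-05 − x) = 1.1 × 10^-5
Here C₀/Ka ≈ 2.27, so the small-x approximation fails. Use the quadratic:
x = (−Ka + √(Ka² + 4·Ka·C₀))/2 = 1.20 × 10^-5 M
pH = −log(1.20 × 10^-5) = 4.92

pH = 4.92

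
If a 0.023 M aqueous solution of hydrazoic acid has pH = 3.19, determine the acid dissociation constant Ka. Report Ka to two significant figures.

Ka = 1.9 × 10^-5

[H+] = 10^(-3.19) = 6.46 × 10^-4 M
At equilibrium [HA] = 0.023 − 6.46 × 10^-4 = 2.24 × 10^-2 M
Ka = [H+][A-]/[HA] = (6.46 × 10^-4)² / 2.24 × 10^-2 = 1.9 × 10^-5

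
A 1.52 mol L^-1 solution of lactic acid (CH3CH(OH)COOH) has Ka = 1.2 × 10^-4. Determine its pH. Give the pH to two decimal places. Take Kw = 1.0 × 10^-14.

CH3CH(OH)COOH ⇌ CH3CH(OH)COO- + H+
Ka = x²/(1.52 − x) = 1.2 × 10^-4
Neglecting x in the denominator: x = √(1.2 × 10^-4 × 1.52) = 1.35 × 10^-2 M
pH = −log(1.35 × 10^-2) = 1.87

pH = 1.87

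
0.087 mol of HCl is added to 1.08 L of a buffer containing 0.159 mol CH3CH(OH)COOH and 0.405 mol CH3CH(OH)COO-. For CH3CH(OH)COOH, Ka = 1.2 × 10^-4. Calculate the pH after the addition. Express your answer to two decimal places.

Added H+ converts CH3CH(OH)COO- to CH3CH(OH)COOH: CH3CH(OH)COOH → 0.246 mol, CH3CH(OH)COO- → 0.318 mol.
pKa = −log(1.2 × 10^-4) = 3.921
pH = pKa + log([A⁻]/[HA]) = 3.921 + log(0.318/0.246) = 3.921 +0.111

pH = 4.03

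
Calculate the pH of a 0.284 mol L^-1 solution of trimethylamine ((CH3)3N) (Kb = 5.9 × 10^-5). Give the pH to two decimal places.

(CH3)3N + H2O ⇌ (CH3)3NH+ + OH-
From the ICE table, Kb = x²/(0.284 − x) = 5.9 × 10^-5.
Neglecting x in the denominator: x = √(5.9 × 10^-5 × 0.284) = 4.09 × 10^-3 M
pOH = −log(4.09 × 10^-3) = 2.39; pH = 14.00 − 2.39 = 11.61

pH = 11.61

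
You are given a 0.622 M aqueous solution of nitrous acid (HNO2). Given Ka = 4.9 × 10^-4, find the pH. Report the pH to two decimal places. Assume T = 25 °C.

pH = 1.76

HNO2 ⇌ NO2- + H+
From the ICE table, Ka = x²/(0.622 − x) = 4.9 × 10^-4.
Since Ka ≪ C₀, x ≈ √(Ka·C₀) = 1.75 × 10^-2 M.
pH = −log[H+] = −log(1.75 × 10^-2) = 1.76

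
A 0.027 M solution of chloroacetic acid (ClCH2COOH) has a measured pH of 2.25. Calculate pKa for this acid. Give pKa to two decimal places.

pKa = 2.83

[H+] = 10^(-2.25) = 5.62 × 10^-3 M
At equilibrium [HA] = 0.027 − 5.62 × 10^-3 = 2.14 × 10^-2 M
Ka = [H+][A-]/[HA] = (5.62 × 10^-3)² / 2.14 × 10^-2 = 1.48 × 10^-3
pKa = -log(1.48 × 10^-3) = 2.83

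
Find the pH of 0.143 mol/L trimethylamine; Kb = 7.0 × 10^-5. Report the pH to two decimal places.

(CH3)3N + H2O ⇌ (CH3)3NH+ + OH-
Kb = x²/(0.143 − x) = 7.0 × 10^-5
Neglecting x in the denominator: x = √(7.0 × 10^-5 × 0.143) = 3.16 × 10^-3 M
Check: 2.2% ionized — well under 5%, approximation valid.
pOH = −log(3.16 × 10^-3) = 2.50; pH = 14.00 − 2.50 = 11.50

pH = 11.50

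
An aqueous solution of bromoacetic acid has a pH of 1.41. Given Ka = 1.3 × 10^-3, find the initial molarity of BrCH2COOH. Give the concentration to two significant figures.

[H+] = 10^(-1.41) = 3.89 × 10^-2 M = x
Ka = x²/(C₀ − x) ⇒ C₀ = x + x²/Ka
C₀ = 3.89 × 10^-2 + (3.89 × 10^-2)²/(1.3 × 10^-3) = 1.20 M

C₀ = 1.2 M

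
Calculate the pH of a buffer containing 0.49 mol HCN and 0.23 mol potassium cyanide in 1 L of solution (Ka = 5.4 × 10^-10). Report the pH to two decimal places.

pH = 8.94

pKa = −log(5.4 × 10^-10) = 9.268
Henderson–Hasselbalch: pH = pKa + log([CN-]/[HCN]) = 9.268 + log(0.23/0.49)
pH = 9.268 + (-0.328) = 8.94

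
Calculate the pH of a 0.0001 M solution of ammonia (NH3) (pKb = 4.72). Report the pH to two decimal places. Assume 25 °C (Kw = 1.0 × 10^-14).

pH = 9.55

NH3 + H2O ⇌ NH4+ + OH-
Kb = 10^(−4.72) = 1.91 × 10^-5
Kb = [OH-]²/(0.0001 − [OH-]) = 1.91 × 10^-5
The 5% rule fails; solving [OH-]² + Kb·[OH-] − Kb·C₀ = 0 exactly:
[OH-] = [−1.91e-05 + √(1.91e-05² + 7.64e-09)]/2 = 3.52 × 10^-5 M
pOH = 4.45, so pH = 14.00 − pOH = 9.55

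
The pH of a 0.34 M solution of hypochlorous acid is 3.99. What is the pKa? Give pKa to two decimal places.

pKa = 7.51

[H+] = 10^(-3.99) = 1.02 × 10^-4 M
At equilibrium [HA] = 0.34 − 1.02 × 10^-4 = 3.40 × 10^-1 M
Ka = [H+][A-]/[HA] = (1.02 × 10^-4)² / 3.40 × 10^-1 = 3.06 × 10^-8
pKa = -log(3.06 × 10^-8) = 7.51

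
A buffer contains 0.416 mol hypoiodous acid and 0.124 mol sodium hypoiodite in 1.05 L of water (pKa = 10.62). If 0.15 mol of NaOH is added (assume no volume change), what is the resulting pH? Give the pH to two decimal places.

pH = 10.63

After neutralization: n(HOI) = 0.266 mol, n(OI-) = 0.274 mol.
pH = pKa + log(n_OI-/n_HOI) = 10.62 + log(0.274/0.266) = 10.62 + (+0.013)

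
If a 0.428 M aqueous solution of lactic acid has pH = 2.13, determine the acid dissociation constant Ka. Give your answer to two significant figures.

Ka = 1.3 × 10^-4

[H+] = 10^(-2.13) = 7.41 × 10^-3 M
At equilibrium [HA] = 0.428 − 7.41 × 10^-3 = 4.21 × 10^-1 M
Ka = [H+][A-]/[HA] = (7.41 × 10^-3)² / 4.21 × 10^-1 = 1.3 × 10^-4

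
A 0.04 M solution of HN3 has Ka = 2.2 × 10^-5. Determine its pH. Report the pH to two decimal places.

HN3 ⇌ N3- + H+
Ka = x²/(0.04 − x) = 2.2 × 10^-5
Neglecting x in the denominator: x = √(2.2 × 10^-5 × 0.04) = 9.38 × 10^-4 M
Check: 2.3% ionized — well under 5%, approximation valid.
pH = −log(9.38 × 10^-4) = 3.03

pH = 3.03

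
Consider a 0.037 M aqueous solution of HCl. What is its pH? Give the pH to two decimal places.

HCl is a strong acid and dissociates completely, so [H+] = 0.037 M.
pH = -log(0.037) = 1.43

pH = 1.43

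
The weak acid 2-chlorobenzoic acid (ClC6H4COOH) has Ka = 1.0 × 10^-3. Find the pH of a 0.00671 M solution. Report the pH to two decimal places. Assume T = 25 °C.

pH = 2.67

ClC6H4COOH ⇌ ClC6H4COO- + H+
Ka = x²/(0.00671 − x) = 1.0 × 10^-3
Here C₀/Ka ≈ 6.71, so the small-x approximation fails. Use the quadratic:
x = [−0.001 + √(0.001² + 2.68e-05)]/2 = 2.14 × 10^-3 M
pH = −log(2.14 × 10^-3) = 2.67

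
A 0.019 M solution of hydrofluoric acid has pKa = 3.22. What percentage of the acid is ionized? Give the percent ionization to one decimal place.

16.3%

HF ⇌ F- + H+; let x = [H+] at equilibrium.
Ka = 10^(−3.22) = 6.03 × 10^-4
Solve x² + 0.000603x − 1.15e-05 = 0 → x = 3.10 × 10^-3 M
Fraction ionized = 3.10 × 10^-3 / 0.019 = 0.1632 → 16.3%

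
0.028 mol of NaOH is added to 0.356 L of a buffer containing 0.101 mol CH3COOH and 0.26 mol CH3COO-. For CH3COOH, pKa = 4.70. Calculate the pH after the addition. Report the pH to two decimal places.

After neutralization: n(CH3COOH) = 0.073 mol, n(CH3COO-) = 0.288 mol.
pH = pKa + log([A⁻]/[HA]) = 4.70 + log(0.288/0.073) = 4.70 +0.596

pH = 5.30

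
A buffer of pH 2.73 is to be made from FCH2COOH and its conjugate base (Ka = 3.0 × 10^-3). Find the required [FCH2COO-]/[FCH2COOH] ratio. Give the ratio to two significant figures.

pKa = -log(3.0 × 10^-3) = 2.523
pH = pKa + log(r) ⇒ log(r) = 2.73 − 2.523 = +0.207
r = [FCH2COO-]/[FCH2COOH] = 10^(+0.207) = 1.61

ratio = 1.6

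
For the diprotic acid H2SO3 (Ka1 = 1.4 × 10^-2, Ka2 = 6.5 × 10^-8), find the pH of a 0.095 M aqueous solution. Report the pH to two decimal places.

Since Ka1 ≫ Ka2, the first ionization dominates [H+].
Ka1 = x²/(0.095 − x) = 1.4 × 10^-2
Solving the quadratic: x = (−Ka1 + √(Ka1² + 4·Ka1·C₀))/2 = 3.01 × 10^-2 M
pH = −log(3.01 × 10^-2) = 1.52

pH = 1.52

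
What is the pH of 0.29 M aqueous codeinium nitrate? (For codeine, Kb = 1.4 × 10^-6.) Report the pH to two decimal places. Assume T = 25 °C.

C18H22NO3+ is the conjugate acid of the weak base C18H21NO3.
Ka = Kw/Kb = 1.0×10^-14 / 1.4 × 10^-6 = 7.14 × 10^-9
From the ICE table, Ka = [H+]²/(0.29 − [H+]) = 7.14 × 10^-9.
Since Ka ≪ C₀, [H+] ≈ √(Ka·C₀) = 4.55 × 10^-5 M.
pH = −log[H+] = −log(4.55 × 10^-5) = 4.34

pH = 4.34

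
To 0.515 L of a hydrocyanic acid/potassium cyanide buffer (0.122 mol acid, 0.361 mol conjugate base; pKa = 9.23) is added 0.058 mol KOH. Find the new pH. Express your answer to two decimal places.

After neutralization: n(HCN) = 0.064 mol, n(CN-) = 0.419 mol.
Henderson–Hasselbalch with mole ratio 0.419/0.064: pH = 9.23 + (+0.816)

pH = 10.05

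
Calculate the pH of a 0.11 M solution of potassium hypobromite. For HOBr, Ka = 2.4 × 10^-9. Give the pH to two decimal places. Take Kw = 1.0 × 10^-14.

OBr- is the conjugate base of the weak acid HOBr.
Kb = Kw/Ka = 1.0×10^-14 / 2.4 × 10^-9 = 4.17 × 10^-6
From the ICE table, Kb = [OH-]²/(0.11 − [OH-]) = 4.17 × 10^-6.
Neglecting [OH-] in the denominator: [OH-] = √(4.17 × 10^-6 × 0.11) = 6.77 × 10^-4 M
pOH = 3.17, so pH = 14.00 − pOH = 10.83

pH = 10.83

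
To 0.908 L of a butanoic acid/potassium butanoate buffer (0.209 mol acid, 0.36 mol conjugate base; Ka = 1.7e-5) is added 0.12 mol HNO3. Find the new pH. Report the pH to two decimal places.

After neutralization: n(CH3(CH2)2COOH) = 0.329 mol, n(CH3(CH2)2COO-) = 0.24 mol.
pKa = −log(1.7 × 10^-5) = 4.770
pH = pKa + log(n_CH3(CH2)2COO-/n_CH3(CH2)2COOH) = 4.770 + log(0.24/0.329) = 4.770 + (-0.137)

pH = 4.63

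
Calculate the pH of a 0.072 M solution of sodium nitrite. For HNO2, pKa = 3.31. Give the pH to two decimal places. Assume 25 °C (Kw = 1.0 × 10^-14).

NO2- is the conjugate base of the weak acid HNO2.
Ka = 10^(−3.31) = 4.90 × 10^-4
Kb = Kw/Ka = 1.0×10^-14 / 4.90 × 10^-4 = 2.04 × 10^-11
From the ICE table, Kb = [OH-]²/(0.072 − [OH-]) = 2.04 × 10^-11.
Neglecting [OH-] in the denominator: [OH-] = √(2.04 × 10^-11 × 0.072) = 1.21 × 10^-6 M
pOH = 5.92, so pH = 14.00 − pOH = 8.08

pH = 8.08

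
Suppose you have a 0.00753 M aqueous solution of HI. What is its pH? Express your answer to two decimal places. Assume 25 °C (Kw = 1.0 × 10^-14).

HI is a strong acid and dissociates completely, so [H+] = 0.00753 M.
pH = -log(0.00753) = 2.12

pH = 2.12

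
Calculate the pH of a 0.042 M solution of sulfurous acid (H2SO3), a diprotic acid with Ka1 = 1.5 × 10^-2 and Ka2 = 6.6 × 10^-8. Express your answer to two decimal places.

Since Ka1 ≫ Ka2, the first ionization dominates [H+].
Ka1 = x²/(0.042 − x) = 1.5 × 10^-2
Solving the quadratic: x = (−Ka1 + √(Ka1² + 4·Ka1·C₀))/2 = 1.87 × 10^-2 M
pH = −log(1.87 × 10^-2) = 1.73

pH = 1.73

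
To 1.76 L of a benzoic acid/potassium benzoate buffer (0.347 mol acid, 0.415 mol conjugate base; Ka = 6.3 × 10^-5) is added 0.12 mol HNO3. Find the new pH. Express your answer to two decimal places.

Added H+ converts C6H5COO- to C6H5COOH: C6H5COOH → 0.467 mol, C6H5COO- → 0.295 mol.
pKa = −log(6.3 × 10^-5) = 4.201
pH = pKa + log(n_C6H5COO-/n_C6H5COOH) = 4.201 + log(0.295/0.467) = 4.201 + (-0.199)

pH = 4.00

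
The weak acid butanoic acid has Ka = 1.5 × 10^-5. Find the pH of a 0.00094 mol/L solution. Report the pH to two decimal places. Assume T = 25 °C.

CH3(CH2)2COOH ⇌ CH3(CH2)2COO- + H+
Ka = [H+]²/(0.00094 − [H+]) = 1.5 × 10^-5
[H+] is not negligible relative to C₀; solve [H+]² + 1.5e-05·[H+] − 1.41e-08 = 0.
[H+] = [−1.5e-05 + √(1.5e-05² + 5.64e-08)]/2 = 1.11 × 10^-4 M
pH = −log(1.11 × 10^-4) = 3.95

pH = 3.95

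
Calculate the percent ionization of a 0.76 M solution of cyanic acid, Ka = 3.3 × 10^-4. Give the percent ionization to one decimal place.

HOCN ⇌ OCN- + H+; let x = [H+] at equilibrium.
x ≈ √(Ka·C₀) = √(3.3 × 10^-4 × 0.76) = 1.58 × 10^-2 M
% ionization = x/C₀ × 100% = 1.58 × 10^-2/0.76 × 100% = 2.1%

2.1%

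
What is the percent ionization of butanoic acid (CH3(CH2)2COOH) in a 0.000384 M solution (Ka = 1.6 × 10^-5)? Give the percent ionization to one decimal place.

18.4%

CH3(CH2)2COOH ⇌ CH3(CH2)2COO- + H+; let x = [H+] at equilibrium.
Ka = x²/(C₀ − x); solving the quadratic gives x = 7.08 × 10^-5 M.
Fraction ionized = 7.08 × 10^-5 / 0.000384 = 0.1844 → 18.4%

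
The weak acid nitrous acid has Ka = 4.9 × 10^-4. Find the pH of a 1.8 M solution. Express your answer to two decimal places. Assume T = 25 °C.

pH = 1.53

HNO2 ⇌ NO2- + H+
Ka = x²/(1.8 − x) = 4.9 × 10^-4
Since Ka ≪ C₀, x ≈ √(Ka·C₀) = 2.97 × 10^-2 M.
pH = −log[H+] = −log(2.97 × 10^-2) = 1.53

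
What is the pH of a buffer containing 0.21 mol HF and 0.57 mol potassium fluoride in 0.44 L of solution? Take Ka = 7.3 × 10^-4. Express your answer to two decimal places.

pH = 3.57

pKa = −log(7.3 × 10^-4) = 3.137
Using pH = pKa + log([base]/[acid]) with [base]/[acid] = 0.57/0.21:
pH = 3.137 + (+0.434) = 3.57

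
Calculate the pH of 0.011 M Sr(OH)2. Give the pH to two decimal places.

pH = 12.34

Sr(OH)2 is a strong base (each formula unit releases 2 OH-); [OH-] = 0.022 M.
pOH = -log(0.022) = 1.66
pH = 14.00 - 1.66 = 12.34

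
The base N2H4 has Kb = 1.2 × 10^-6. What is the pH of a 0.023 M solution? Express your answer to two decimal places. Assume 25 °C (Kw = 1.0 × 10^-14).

N2H4 + H2O ⇌ N2H5+ + OH-
From the ICE table, Kb = x²/(0.023 − x) = 1.2 × 10^-6.
Assume x ≪ 0.023: x ≈ √(1.2 × 10^-6 × 0.023) = 1.66 × 10^-4 M
Check: 0.72% ionized — well under 5%, approximation valid.
pOH = −log(1.66 × 10^-4) = 3.78; pH = 14.00 − 3.78 = 10.22

pH = 10.22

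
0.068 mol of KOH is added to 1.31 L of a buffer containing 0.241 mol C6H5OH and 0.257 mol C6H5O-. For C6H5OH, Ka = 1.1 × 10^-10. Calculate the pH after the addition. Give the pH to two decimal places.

pH = 10.23

OH- converts C6H5OH to C6H5O-: C6H5OH → 0.173 mol, C6H5O- → 0.325 mol.
pKa = −log(1.1 × 10^-10) = 9.959
Henderson–Hasselbalch with mole ratio 0.325/0.173: pH = 9.959 + (+0.274)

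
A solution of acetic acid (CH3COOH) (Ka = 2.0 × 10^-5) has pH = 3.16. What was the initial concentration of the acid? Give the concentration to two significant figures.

[H+] = 10^(-3.16) = 6.92 × 10^-4 M = x
Ka = x²/(C₀ − x) ⇒ C₀ = x + x²/Ka
C₀ = 6.92 × 10^-4 + (6.92 × 10^-4)²/(2.0 × 10^-5) = 2.46 × 10^-2 M

C₀ = 2.5 × 10^-2 M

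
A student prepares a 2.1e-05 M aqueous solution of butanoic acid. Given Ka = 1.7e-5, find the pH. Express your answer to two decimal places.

pH = 4.91

CH3(CH2)2COOH ⇌ CH3(CH2)2COO- + H+
Ka = x²/(2.1e-05 − x) = 1.7 × 10^-5
Here C₀/Ka ≈ 1.24, so the small-x approximation fails. Use the quadratic:
x = (−Ka + √(Ka² + 4·Ka·C₀))/2 = 1.22 × 10^-5 M
pH = −log(1.22 × 10^-5) = 4.91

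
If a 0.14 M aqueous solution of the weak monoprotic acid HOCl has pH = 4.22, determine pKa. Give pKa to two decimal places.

pKa = 7.59

[H+] = 10^(-4.22) = 6.03 × 10^-5 M
At equilibrium [HA] = 0.14 − 6.03 × 10^-5 = 1.40 × 10^-1 M
Ka = [H+][A-]/[HA] = (6.03 × 10^-5)² / 1.40 × 10^-1 = 2.60 × 10^-8
pKa = -log(2.60 × 10^-8) = 7.59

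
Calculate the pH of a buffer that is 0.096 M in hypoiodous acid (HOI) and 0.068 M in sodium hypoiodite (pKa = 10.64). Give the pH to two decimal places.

Using pH = pKa + log([base]/[acid]) with [base]/[acid] = 0.068/0.096:
pH = 10.64 + (-0.150) = 10.49

pH = 10.49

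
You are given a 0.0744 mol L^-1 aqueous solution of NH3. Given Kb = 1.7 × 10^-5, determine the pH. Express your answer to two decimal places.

pH = 11.05

NH3 + H2O ⇌ NH4+ + OH-
Kb = [OH-]²/(0.0744 − [OH-]) = 1.7 × 10^-5
Neglecting [OH-] in the denominator: [OH-] = √(1.7 × 10^-5 × 0.0744) = 1.12 × 10^-3 M
([OH-]/C₀ = 1.5% < 5%, so the approximation holds.)
pOH = 2.95, so pH = 14.00 − pOH = 11.05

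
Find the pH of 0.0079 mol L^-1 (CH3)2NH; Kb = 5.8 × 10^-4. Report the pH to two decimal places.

pH = 11.27

(CH3)2NH + H2O ⇌ (CH3)2NH2+ + OH-
Kb = [OH-]²/(0.0079 − [OH-]) = 5.8 × 10^-4
[OH-] is not negligible relative to C₀; solve [OH-]² + 0.00058·[OH-] − 4.58e-06 = 0.
[OH-] = [−0.00058 + √(0.00058² + 1.83e-05)]/2 = 1.87 × 10^-3 M
pOH = 2.73, so pH = 14.00 − pOH = 11.27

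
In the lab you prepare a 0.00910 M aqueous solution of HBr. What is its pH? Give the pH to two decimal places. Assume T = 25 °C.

HBr is a strong acid and dissociates completely, so [H+] = 0.00910 M.
pH = -log(0.0091) = 2.04

pH = 2.04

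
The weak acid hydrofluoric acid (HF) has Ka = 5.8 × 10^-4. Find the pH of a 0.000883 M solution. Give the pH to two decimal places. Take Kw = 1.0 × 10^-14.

HF ⇌ F- + H+
Ka = [H+]²/(0.000883 − [H+]) = 5.8 × 10^-4
The 5% rule fails; solving [H+]² + Ka·[H+] − Ka·C₀ = 0 exactly:
[H+] = (−Ka + √(Ka² + 4·Ka·C₀))/2 = 4.82 × 10^-4 M
pH = −log[H+] = −log(4.82 × 10^-4) = 3.32

pH = 3.32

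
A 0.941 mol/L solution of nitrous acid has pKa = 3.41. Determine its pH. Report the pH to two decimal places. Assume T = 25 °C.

pH = 1.72

HNO2 ⇌ NO2- + H+
Ka = 10^(−3.41) = 3.89 × 10^-4
Let x = [H+] at equilibrium. Ka = x²/(0.941 − x).
Neglecting x in the denominator: x = √(3.89 × 10^-4 × 0.941) = 1.91 × 10^-2 M
(x/C₀ = 2% < 5%, so the approximation holds.)
pH = −log(1.91 × 10^-2) = 1.72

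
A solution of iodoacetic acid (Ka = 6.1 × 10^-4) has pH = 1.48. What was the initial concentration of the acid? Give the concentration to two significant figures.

[H+] = 10^(-1.48) = 3.31 × 10^-2 M = x
Ka = x²/(C₀ − x) ⇒ C₀ = x + x²/Ka
C₀ = 3.31 × 10^-2 + (3.31 × 10^-2)²/(6.1 × 10^-4) = 1.83 M

C₀ = 1.8 M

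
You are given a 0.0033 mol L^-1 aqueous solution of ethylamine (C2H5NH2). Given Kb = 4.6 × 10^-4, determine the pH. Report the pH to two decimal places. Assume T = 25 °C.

C2H5NH2 + H2O ⇌ C2H5NH3+ + OH-
Let x = [OH-] at equilibrium. Kb = x²/(0.0033 − x).
Here C₀/Kb ≈ 7.17, so the small-x approximation fails. Use the quadratic:
x = [−0.00046 + √(0.00046² + 6.07e-06)]/2 = 1.02 × 10^-3 M
pOH = −log(1.02 × 10^-3) = 2.99; pH = 14.00 − 2.99 = 11.01

pH = 11.01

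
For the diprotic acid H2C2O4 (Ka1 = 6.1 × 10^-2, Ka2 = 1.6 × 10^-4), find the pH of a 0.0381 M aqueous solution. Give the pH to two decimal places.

Ka1 ≫ Ka2, so treat the first dissociation as the only significant source of H+.
Ka1 = x²/(0.0381 − x) = 6.1 × 10^-2
Solving the quadratic: x = (−Ka1 + √(Ka1² + 4·Ka1·C₀))/2 = 2.65 × 10^-2 M
pH = −log(2.65 × 10^-2) = 1.58

pH = 1.58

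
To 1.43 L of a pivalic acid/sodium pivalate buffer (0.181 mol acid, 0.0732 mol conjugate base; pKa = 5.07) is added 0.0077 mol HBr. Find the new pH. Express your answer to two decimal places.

pH = 4.61

After neutralization: n((CH3)3CCOOH) = 0.189 mol, n((CH3)3CCOO-) = 0.0655 mol.
Henderson–Hasselbalch with mole ratio 0.0655/0.189: pH = 5.07 + (-0.460)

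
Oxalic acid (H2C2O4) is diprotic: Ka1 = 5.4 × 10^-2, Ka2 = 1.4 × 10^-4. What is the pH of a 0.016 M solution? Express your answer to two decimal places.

Since Ka1 ≫ Ka2, the first ionization dominates [H+].
Ka1 = x²/(0.016 − x) = 5.4 × 10^-2
Solving the quadratic: x = (−Ka1 + √(Ka1² + 4·Ka1·C₀))/2 = 1.29 × 10^-2 M
pH = −log(1.29 × 10^-2) = 1.89

pH = 1.89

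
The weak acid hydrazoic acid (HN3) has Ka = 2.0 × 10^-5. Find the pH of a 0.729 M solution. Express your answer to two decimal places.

pH = 2.42

HN3 ⇌ N3- + H+
From the ICE table, Ka = [H+]²/(0.729 − [H+]) = 2.0 × 10^-5.
Assume [H+] ≪ 0.729: [H+] ≈ √(2.0 × 10^-5 × 0.729) = 3.82 × 10^-3 M
([H+]/C₀ = 0.52% < 5%, so the approximation holds.)
pH = −log[H+] = −log(3.82 × 10^-3) = 2.42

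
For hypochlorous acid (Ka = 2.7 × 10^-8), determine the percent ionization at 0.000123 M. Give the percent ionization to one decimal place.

1.5%

HOCl ⇌ OCl- + H+; let x = [H+] at equilibrium.
x ≈ √(Ka·C₀) = √(2.7 × 10^-8 × 0.000123) = 1.82 × 10^-6 M
Fraction ionized = 1.82 × 10^-6 / 0.000123 = 0.0148 → 1.5%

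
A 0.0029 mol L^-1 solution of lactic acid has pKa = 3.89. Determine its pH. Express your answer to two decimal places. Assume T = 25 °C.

pH = 3.26

CH3CH(OH)COOH ⇌ CH3CH(OH)COO- + H+
Ka = 10^(−3.89) = 1.29 × 10^-4
From the ICE table, Ka = x²/(0.0029 − x) = 1.29 × 10^-4.
x is not negligible relative to C₀; solve x² + 0.000129·x − 3.74e-07 = 0.
x = [−0.000129 + √(0.000129² + 1.5e-06)]/2 = 5.51 × 10^-4 M
pH = −log[H+] = −log(5.51 × 10^-4) = 3.26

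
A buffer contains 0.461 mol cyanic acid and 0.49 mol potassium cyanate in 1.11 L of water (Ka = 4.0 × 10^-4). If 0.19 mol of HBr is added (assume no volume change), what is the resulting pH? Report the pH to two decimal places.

After neutralization: n(HOCN) = 0.651 mol, n(OCN-) = 0.3 mol.
pKa = −log(4.0 × 10^-4) = 3.398
Henderson–Hasselbalch with mole ratio 0.3/0.651: pH = 3.398 + (-0.336)

pH = 3.06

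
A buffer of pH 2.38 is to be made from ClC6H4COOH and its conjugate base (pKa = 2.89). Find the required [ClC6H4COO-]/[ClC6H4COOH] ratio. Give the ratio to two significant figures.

pH = pKa + log(r) ⇒ log(r) = 2.38 − 2.89 = -0.51
r = [ClC6H4COO-]/[ClC6H4COOH] = 10^(-0.51) = 0.309

ratio = 0.31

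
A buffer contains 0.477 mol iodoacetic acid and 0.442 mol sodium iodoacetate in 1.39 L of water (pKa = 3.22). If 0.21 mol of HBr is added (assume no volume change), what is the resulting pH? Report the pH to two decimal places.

pH = 2.75

Added H+ converts ICH2COO- to ICH2COOH: ICH2COOH → 0.687 mol, ICH2COO- → 0.232 mol.
Henderson–Hasselbalch with mole ratio 0.232/0.687: pH = 3.22 + (-0.471)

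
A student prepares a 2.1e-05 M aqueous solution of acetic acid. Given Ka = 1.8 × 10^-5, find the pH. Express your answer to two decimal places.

CH3COOH ⇌ CH3COO- + H+
Ka = [H+]²/(2.1e-05 − [H+]) = 1.8 × 10^-5
The 5% rule fails; solving [H+]² + Ka·[H+] − Ka·C₀ = 0 exactly:
[H+] = (−Ka + √(Ka² + 4·Ka·C₀))/2 = 1.24 × 10^-5 M
pH = −log(1.24 × 10^-5) = 4.91

pH = 4.91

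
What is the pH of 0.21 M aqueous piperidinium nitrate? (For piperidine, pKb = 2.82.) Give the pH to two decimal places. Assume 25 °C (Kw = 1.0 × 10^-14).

C5H10NH2+ is the conjugate acid of the weak base C5H10NH.
Kb = 10^(−2.82) = 1.51 × 10^-3
Ka = Kw/Kb = 1.0×10^-14 / 1.51 × 10^-3 = 6.62 × 10^-12
From the ICE table, Ka = [H+]²/(0.21 − [H+]) = 6.62 × 10^-12.
Neglecting [H+] in the denominator: [H+] = √(6.62 × 10^-12 × 0.21) = 1.18 × 10^-6 M
([H+]/C₀ = 0.00056% < 5%, so the approximation holds.)
pH = −log[H+] = −log(1.18 × 10^-6) = 5.93

pH = 5.93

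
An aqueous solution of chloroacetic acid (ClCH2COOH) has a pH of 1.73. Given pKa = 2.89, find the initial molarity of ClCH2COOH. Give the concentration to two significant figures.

[H+] = 10^(-1.73) = 1.86 × 10^-2 M = x
Ka = 10^(−2.89) = 1.29 × 10^-3
Ka = x²/(C₀ − x) ⇒ C₀ = x + x²/Ka
C₀ = 1.86 × 10^-2 + (1.86 × 10^-2)²/(1.29 × 10^-3) = 2.87 × 10^-1 M

C₀ = 2.9 × 10^-1 M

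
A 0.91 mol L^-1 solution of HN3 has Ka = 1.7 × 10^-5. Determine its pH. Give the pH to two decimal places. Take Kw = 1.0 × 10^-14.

pH = 2.41

HN3 ⇌ N3- + H+
Let x = [H+] at equilibrium. Ka = x²/(0.91 − x).
Since Ka ≪ C₀, x ≈ √(Ka·C₀) = 3.93 × 10^-3 M.
pH = −log(3.93 × 10^-3) = 2.41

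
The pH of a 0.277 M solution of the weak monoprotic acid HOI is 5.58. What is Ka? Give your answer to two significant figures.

[H+] = 10^(-5.58) = 2.63 × 10^-6 M
At equilibrium [HA] = 0.277 − 2.63 × 10^-6 = 2.77 × 10^-1 M
Ka = [H+][A-]/[HA] = (2.63 × 10^-6)² / 2.77 × 10^-1 = 2.5 × 10^-11

Ka = 2.5 × 10^-11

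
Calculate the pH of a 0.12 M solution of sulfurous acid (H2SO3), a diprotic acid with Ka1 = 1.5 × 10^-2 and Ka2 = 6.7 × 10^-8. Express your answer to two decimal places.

pH = 1.45

Since Ka1 ≫ Ka2, the first ionization dominates [H+].
Ka1 = x²/(0.12 − x) = 1.5 × 10^-2
Solving the quadratic: x = (−Ka1 + √(Ka1² + 4·Ka1·C₀))/2 = 3.56 × 10^-2 M
pH = −log(3.56 × 10^-2) = 1.45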